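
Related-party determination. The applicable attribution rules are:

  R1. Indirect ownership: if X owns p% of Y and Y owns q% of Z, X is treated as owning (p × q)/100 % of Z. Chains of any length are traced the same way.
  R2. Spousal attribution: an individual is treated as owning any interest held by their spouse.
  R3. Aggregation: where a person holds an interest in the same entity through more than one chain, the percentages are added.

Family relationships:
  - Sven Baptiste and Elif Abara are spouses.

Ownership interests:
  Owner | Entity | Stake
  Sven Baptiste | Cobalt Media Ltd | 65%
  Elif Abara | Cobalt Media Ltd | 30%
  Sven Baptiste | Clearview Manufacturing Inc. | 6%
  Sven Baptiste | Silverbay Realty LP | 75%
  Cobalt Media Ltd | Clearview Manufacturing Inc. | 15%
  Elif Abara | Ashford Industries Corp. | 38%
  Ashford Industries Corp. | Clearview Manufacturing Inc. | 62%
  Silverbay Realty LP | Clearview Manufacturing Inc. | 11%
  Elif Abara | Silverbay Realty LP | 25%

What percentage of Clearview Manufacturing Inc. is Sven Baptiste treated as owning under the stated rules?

54.81%

By spousal attribution (R2), Sven Baptiste is treated as also owning Elif Abara's interest in Cobalt Media Ltd, giving 65% + 30% = 95%.
By spousal attribution (R2), Sven Baptiste is treated as also owning Elif Abara's interest in Silverbay Realty LP, giving 75% + 25% = 100%.
By spousal attribution (R2), Sven Baptiste is treated as owning Elif Abara's 38% interest in Ashford Industries Corp.
Chain via Cobalt Media Ltd (R1): 95% × 15% = 14.25% of Clearview Manufacturing Inc.
Chain via Silverbay Realty LP (R1): 100% × 11% = 11% of Clearview Manufacturing Inc.
Direct interest in Clearview Manufacturing Inc: 6%.
Chain via Ashford Industries Corp. (R1): 38% × 62% = 23.56% of Clearview Manufacturing Inc.
Aggregating (R3): 14.25% + 11% + 6% + 23.56% = 54.81%.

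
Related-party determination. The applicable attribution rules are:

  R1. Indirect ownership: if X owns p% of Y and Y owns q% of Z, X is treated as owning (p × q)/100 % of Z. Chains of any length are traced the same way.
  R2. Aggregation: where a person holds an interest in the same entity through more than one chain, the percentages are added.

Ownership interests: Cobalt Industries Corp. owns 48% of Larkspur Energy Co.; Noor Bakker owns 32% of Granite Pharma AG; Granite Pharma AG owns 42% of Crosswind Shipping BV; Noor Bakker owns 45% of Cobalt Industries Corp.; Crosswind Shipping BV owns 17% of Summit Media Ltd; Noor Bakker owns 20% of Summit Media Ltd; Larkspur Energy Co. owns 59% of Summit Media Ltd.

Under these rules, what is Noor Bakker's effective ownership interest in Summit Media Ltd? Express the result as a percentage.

Chain via Cobalt Industries Corp. → Larkspur Energy Co. (R1): 45% × 48% × 59% = 12.744% of Summit Media Ltd.
Chain via Granite Pharma AG → Crosswind Shipping BV (R1): 32% × 42% × 17% = 2.2848% of Summit Media Ltd.
Direct interest in Summit Media Ltd: 20%.
Aggregating (R2): 12.744% + 2.2848% + 20% = 35.0288%.

35.0288%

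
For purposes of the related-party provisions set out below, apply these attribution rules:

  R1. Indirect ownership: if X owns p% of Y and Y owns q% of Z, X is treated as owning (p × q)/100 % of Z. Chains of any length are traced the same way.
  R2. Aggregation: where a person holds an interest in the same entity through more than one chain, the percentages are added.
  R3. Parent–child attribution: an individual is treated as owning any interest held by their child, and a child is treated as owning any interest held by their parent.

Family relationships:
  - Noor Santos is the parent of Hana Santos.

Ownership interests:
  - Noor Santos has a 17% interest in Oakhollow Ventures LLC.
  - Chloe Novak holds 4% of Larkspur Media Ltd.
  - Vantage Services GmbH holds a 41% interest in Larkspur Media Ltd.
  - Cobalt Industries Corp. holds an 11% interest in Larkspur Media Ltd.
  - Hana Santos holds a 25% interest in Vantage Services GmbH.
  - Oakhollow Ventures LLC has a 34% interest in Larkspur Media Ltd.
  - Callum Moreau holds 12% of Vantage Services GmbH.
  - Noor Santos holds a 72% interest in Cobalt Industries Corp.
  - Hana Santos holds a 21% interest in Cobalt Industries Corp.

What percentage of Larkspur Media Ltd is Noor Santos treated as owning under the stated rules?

26.26%

By parent–child attribution (R3), Noor Santos is treated as also owning Hana Santos's interest in Cobalt Industries Corp, giving 72% + 21% = 93%.
By parent–child attribution (R3), Noor Santos is treated as owning Hana Santos's 25% interest in Vantage Services GmbH.
Chain via Oakhollow Ventures LLC (R1): 17% × 34% = 5.78% of Larkspur Media Ltd.
Chain via Cobalt Industries Corp. (R1): 93% × 11% = 10.23% of Larkspur Media Ltd.
Chain via Vantage Services GmbH (R1): 25% × 41% = 10.25% of Larkspur Media Ltd.
Aggregating (R2): 5.78% + 10.23% + 10.25% = 26.26%.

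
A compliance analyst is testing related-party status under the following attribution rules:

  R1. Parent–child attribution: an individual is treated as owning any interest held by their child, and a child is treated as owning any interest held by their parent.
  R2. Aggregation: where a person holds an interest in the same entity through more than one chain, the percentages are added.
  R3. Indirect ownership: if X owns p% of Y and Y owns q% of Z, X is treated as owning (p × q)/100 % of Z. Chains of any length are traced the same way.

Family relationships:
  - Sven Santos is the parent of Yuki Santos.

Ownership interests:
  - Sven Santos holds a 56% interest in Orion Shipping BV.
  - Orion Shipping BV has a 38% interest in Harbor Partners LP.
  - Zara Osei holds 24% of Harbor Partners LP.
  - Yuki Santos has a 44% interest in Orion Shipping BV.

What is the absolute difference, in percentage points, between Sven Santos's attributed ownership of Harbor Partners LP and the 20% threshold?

18

By parent–child attribution (R1), Sven Santos is treated as also owning Yuki Santos's interest in Orion Shipping BV, giving 56% + 44% = 100%.
Chain via Orion Shipping BV (R3): 100% × 38% = 38% of Harbor Partners LP.
38% exceeds the 20% threshold by 18 percentage points.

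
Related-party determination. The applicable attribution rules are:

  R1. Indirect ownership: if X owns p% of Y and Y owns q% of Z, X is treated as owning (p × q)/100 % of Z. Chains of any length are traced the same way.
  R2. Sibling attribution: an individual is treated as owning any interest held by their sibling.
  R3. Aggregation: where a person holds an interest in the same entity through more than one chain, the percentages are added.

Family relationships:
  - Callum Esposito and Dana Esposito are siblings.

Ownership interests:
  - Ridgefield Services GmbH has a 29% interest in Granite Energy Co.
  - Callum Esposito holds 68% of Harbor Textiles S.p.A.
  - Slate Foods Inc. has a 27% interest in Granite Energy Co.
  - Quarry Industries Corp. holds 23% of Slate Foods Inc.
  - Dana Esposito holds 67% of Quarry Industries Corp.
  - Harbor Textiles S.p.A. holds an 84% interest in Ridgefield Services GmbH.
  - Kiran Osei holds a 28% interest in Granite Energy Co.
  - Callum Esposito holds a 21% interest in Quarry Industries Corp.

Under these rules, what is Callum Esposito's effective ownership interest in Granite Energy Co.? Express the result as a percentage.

22.0296%

By sibling attribution (R2), Callum Esposito is treated as also owning Dana Esposito's interest in Quarry Industries Corp, giving 21% + 67% = 88%.
Chain via Harbor Textiles S.p.A. → Ridgefield Services GmbH (R1): 68% × 84% × 29% = 16.5648% of Granite Energy Co.
Chain via Quarry Industries Corp. → Slate Foods Inc. (R1): 88% × 23% × 27% = 5.4648% of Granite Energy Co.
Aggregating (R3): 16.5648% + 5.4648% = 22.0296%.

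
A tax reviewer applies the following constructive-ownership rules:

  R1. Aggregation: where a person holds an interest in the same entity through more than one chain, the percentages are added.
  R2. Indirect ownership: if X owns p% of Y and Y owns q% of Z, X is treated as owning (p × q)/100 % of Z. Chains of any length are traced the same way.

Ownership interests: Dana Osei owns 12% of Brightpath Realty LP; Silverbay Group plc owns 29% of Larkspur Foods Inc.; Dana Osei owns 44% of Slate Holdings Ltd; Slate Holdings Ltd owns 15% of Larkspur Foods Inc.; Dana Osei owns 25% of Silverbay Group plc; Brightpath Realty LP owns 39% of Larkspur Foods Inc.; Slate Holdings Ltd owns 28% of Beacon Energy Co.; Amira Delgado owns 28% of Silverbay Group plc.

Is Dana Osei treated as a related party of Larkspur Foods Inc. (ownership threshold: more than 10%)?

Yes

Chain via Silverbay Group plc (R2): 25% × 29% = 7.25% of Larkspur Foods Inc.
Chain via Brightpath Realty LP (R2): 12% × 39% = 4.68% of Larkspur Foods Inc.
Chain via Slate Holdings Ltd (R2): 44% × 15% = 6.6% of Larkspur Foods Inc.
Aggregating (R1): 7.25% + 4.68% + 6.6% = 18.53%.
18.53% exceeds the 10% threshold, so Dana is a related party to Larkspur Foods Inc.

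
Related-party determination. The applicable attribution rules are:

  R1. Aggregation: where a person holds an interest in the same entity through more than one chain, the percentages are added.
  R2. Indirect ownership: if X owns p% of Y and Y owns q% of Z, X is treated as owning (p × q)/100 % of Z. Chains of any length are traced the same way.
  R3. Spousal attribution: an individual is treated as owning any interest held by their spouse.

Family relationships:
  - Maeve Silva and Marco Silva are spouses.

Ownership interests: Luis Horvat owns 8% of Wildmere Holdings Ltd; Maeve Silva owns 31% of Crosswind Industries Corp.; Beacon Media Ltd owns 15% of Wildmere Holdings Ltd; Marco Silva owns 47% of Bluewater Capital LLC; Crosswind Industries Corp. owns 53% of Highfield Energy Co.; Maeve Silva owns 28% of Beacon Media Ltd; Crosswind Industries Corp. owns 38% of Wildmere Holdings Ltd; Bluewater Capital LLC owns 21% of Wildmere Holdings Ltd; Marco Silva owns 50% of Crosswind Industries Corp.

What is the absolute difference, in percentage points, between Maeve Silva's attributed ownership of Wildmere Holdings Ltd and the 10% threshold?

By spousal attribution (R3), Maeve Silva is treated as also owning Marco Silva's interest in Crosswind Industries Corp, giving 31% + 50% = 81%.
By spousal attribution (R3), Maeve Silva is treated as owning Marco Silva's 47% interest in Bluewater Capital LLC.
Chain via Beacon Media Ltd (R2): 28% × 15% = 4.2% of Wildmere Holdings Ltd.
Chain via Crosswind Industries Corp. (R2): 81% × 38% = 30.78% of Wildmere Holdings Ltd.
Chain via Bluewater Capital LLC (R2): 47% × 21% = 9.87% of Wildmere Holdings Ltd.
Aggregating (R1): 4.2% + 30.78% + 9.87% = 44.85%.
44.85% exceeds the 10% threshold by 34.85 percentage points.

34.85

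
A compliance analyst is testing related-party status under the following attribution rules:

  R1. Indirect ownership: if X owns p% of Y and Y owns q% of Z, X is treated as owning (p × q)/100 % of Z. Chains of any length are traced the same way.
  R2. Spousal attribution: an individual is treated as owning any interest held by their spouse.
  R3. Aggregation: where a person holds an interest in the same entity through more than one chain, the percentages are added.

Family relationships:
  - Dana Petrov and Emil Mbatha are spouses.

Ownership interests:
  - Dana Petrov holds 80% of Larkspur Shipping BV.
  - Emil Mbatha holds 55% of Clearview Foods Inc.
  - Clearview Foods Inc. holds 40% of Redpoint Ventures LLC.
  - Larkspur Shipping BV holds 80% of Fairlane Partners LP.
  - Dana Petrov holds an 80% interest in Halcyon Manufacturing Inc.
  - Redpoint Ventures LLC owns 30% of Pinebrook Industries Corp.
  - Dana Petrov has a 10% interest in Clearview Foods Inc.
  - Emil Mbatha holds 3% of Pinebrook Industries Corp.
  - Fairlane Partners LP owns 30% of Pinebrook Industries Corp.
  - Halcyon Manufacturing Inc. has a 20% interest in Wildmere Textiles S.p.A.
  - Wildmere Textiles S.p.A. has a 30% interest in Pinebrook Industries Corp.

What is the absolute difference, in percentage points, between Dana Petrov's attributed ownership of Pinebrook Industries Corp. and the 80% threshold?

By spousal attribution (R2), Dana Petrov is treated as also owning Emil Mbatha's interest in Clearview Foods Inc, giving 10% + 55% = 65%.
By spousal attribution (R2), Dana Petrov is treated as owning Emil Mbatha's 3% interest in Pinebrook Industries Corp.
Chain via Halcyon Manufacturing Inc. → Wildmere Textiles S.p.A. (R1): 80% × 20% × 30% = 4.8% of Pinebrook Industries Corp.
Chain via Larkspur Shipping BV → Fairlane Partners LP (R1): 80% × 80% × 30% = 19.2% of Pinebrook Industries Corp.
Chain via Clearview Foods Inc. → Redpoint Ventures LLC (R1): 65% × 40% × 30% = 7.8% of Pinebrook Industries Corp.
Direct interest in Pinebrook Industries Corp: 3%.
Aggregating (R3): 4.8% + 19.2% + 7.8% + 3% = 34.8%.
34.8% falls short of the 80% threshold by 45.2 percentage points.

45.2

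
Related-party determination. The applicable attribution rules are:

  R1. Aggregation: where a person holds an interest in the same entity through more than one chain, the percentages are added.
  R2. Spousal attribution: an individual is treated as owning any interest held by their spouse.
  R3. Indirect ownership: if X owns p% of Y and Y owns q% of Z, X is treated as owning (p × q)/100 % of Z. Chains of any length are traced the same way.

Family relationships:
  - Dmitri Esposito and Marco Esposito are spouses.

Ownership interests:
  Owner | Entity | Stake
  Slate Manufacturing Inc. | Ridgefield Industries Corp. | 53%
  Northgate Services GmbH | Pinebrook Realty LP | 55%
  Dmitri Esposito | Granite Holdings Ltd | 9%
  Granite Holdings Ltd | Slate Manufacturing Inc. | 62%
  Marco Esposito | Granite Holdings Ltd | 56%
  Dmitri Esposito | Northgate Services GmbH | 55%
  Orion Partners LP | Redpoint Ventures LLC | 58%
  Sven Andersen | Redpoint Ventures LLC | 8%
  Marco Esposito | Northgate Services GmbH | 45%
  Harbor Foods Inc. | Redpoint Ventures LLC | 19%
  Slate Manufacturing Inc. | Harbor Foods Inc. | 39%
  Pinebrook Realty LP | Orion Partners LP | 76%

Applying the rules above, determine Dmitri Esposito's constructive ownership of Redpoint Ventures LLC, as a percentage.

By spousal attribution (R2), Dmitri Esposito is treated as also owning Marco Esposito's interest in Northgate Services GmbH, giving 55% + 45% = 100%.
By spousal attribution (R2), Dmitri Esposito is treated as also owning Marco Esposito's interest in Granite Holdings Ltd, giving 9% + 56% = 65%.
Chain via Northgate Services GmbH → Pinebrook Realty LP → Orion Partners LP (R3): 100% × 55% × 76% × 58% = 24.244% of Redpoint Ventures LLC.
Chain via Granite Holdings Ltd → Slate Manufacturing Inc. → Harbor Foods Inc. (R3): 65% × 62% × 39% × 19% = 2.98623% of Redpoint Ventures LLC.
Aggregating (R1): 24.244% + 2.98623% = 27.23023%.

27.23023%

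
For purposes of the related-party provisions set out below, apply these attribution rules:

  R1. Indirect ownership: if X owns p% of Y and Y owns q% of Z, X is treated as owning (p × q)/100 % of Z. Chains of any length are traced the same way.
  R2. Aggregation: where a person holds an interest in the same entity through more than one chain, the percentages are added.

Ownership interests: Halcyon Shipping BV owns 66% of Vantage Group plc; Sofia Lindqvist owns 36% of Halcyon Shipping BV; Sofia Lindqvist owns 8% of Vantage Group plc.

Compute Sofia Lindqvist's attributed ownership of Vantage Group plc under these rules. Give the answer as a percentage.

Chain via Halcyon Shipping BV (R1): 36% × 66% = 23.76% of Vantage Group plc.
Direct interest in Vantage Group plc: 8%.
Aggregating (R2): 23.76% + 8% = 31.76%.

31.76%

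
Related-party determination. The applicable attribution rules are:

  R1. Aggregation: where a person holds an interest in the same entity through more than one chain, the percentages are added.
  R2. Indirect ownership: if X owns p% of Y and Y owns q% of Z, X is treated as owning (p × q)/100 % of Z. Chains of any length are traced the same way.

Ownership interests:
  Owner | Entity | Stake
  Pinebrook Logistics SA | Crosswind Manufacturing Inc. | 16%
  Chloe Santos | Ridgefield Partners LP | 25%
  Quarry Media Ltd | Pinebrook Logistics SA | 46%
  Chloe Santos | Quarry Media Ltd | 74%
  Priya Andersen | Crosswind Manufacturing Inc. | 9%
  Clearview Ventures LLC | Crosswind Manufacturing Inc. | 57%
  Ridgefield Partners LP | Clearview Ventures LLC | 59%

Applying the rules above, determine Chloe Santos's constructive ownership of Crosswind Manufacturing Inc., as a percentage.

Chain via Quarry Media Ltd → Pinebrook Logistics SA (R2): 74% × 46% × 16% = 5.4464% of Crosswind Manufacturing Inc.
Chain via Ridgefield Partners LP → Clearview Ventures LLC (R2): 25% × 59% × 57% = 8.4075% of Crosswind Manufacturing Inc.
Aggregating (R1): 5.4464% + 8.4075% = 13.8539%.

13.8539%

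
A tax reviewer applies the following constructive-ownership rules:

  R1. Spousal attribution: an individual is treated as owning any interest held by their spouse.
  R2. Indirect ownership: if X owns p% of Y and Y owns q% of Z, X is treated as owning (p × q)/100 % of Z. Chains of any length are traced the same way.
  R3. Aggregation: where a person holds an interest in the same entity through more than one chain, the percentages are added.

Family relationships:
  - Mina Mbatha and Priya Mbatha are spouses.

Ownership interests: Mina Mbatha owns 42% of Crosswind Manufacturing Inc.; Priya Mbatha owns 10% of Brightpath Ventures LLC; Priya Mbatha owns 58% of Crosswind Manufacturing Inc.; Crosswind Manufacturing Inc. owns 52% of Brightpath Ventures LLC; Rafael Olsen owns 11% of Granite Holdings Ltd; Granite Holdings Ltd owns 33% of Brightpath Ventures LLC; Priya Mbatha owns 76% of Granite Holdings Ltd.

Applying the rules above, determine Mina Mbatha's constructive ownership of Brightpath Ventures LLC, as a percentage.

87.08%

By spousal attribution (R1), Mina Mbatha is treated as also owning Priya Mbatha's interest in Crosswind Manufacturing Inc, giving 42% + 58% = 100%.
By spousal attribution (R1), Mina Mbatha is treated as owning Priya Mbatha's 76% interest in Granite Holdings Ltd.
By spousal attribution (R1), Mina Mbatha is treated as owning Priya Mbatha's 10% interest in Brightpath Ventures LLC.
Chain via Crosswind Manufacturing Inc. (R2): 100% × 52% = 52% of Brightpath Ventures LLC.
Chain via Granite Holdings Ltd (R2): 76% × 33% = 25.08% of Brightpath Ventures LLC.
Direct interest in Brightpath Ventures LLC: 10%.
Aggregating (R3): 52% + 25.08% + 10% = 87.08%.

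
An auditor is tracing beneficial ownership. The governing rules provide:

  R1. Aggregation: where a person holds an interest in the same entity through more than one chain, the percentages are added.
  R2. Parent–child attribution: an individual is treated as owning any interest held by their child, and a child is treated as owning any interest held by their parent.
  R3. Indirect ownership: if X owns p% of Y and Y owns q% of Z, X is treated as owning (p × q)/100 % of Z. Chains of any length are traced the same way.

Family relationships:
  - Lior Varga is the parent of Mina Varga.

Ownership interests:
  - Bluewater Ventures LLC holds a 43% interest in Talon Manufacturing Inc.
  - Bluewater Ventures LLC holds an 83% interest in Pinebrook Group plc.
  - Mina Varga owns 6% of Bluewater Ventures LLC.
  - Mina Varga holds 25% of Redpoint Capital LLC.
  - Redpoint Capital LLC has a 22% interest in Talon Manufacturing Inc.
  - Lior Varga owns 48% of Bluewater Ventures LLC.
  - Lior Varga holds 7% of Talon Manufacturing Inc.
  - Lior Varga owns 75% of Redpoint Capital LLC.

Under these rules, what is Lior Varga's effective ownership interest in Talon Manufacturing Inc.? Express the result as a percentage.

By parent–child attribution (R2), Lior Varga is treated as also owning Mina Varga's interest in Bluewater Ventures LLC, giving 48% + 6% = 54%.
By parent–child attribution (R2), Lior Varga is treated as also owning Mina Varga's interest in Redpoint Capital LLC, giving 75% + 25% = 100%.
Chain via Bluewater Ventures LLC (R3): 54% × 43% = 23.22% of Talon Manufacturing Inc.
Chain via Redpoint Capital LLC (R3): 100% × 22% = 22% of Talon Manufacturing Inc.
Direct interest in Talon Manufacturing Inc: 7%.
Aggregating (R1): 23.22% + 22% + 7% = 52.22%.

52.22%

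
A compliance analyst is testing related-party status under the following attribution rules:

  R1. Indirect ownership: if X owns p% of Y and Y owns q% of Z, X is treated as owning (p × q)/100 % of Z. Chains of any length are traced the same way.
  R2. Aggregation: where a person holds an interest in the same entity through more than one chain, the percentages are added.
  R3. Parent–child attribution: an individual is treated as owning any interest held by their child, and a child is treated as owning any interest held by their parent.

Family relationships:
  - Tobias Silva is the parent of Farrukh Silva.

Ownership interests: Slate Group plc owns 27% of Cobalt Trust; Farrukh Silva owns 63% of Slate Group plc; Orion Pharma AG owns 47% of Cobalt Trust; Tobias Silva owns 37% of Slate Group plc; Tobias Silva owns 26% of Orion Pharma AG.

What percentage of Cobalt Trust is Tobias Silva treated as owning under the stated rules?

By parent–child attribution (R3), Tobias Silva is treated as also owning Farrukh Silva's interest in Slate Group plc, giving 37% + 63% = 100%.
Chain via Orion Pharma AG (R1): 26% × 47% = 12.22% of Cobalt Trust.
Chain via Slate Group plc (R1): 100% × 27% = 27% of Cobalt Trust.
Aggregating (R2): 12.22% + 27% = 39.22%.

39.22%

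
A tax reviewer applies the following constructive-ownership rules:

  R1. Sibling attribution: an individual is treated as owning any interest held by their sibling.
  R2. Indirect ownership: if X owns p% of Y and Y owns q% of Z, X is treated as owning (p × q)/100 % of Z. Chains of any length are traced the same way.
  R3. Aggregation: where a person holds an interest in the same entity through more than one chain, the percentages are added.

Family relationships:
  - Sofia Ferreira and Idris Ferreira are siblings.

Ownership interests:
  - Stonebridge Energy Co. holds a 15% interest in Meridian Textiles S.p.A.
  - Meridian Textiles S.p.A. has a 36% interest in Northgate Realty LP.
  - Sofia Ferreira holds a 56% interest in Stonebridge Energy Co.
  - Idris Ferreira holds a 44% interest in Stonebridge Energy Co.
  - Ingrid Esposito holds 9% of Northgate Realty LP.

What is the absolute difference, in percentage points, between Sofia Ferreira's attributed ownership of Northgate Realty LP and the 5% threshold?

By sibling attribution (R1), Sofia Ferreira is treated as also owning Idris Ferreira's interest in Stonebridge Energy Co, giving 56% + 44% = 100%.
Chain via Stonebridge Energy Co. → Meridian Textiles S.p.A. (R2): 100% × 15% × 36% = 5.4% of Northgate Realty LP.
5.4% exceeds the 5% threshold by 0.4 percentage points.

0.4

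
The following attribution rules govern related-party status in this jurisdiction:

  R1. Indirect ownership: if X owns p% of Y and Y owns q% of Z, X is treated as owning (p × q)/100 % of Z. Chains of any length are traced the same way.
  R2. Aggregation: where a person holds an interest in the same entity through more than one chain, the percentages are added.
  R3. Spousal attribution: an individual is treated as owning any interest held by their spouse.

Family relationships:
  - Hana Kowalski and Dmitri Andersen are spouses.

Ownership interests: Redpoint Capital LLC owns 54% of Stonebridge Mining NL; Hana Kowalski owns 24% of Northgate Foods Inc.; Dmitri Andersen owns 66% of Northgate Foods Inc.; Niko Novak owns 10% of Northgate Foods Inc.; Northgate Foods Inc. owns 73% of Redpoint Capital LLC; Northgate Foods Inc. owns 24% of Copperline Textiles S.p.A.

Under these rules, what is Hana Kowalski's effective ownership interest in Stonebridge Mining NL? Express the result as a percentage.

35.478%

By spousal attribution (R3), Hana Kowalski is treated as also owning Dmitri Andersen's interest in Northgate Foods Inc, giving 24% + 66% = 90%.
Chain via Northgate Foods Inc. → Redpoint Capital LLC (R1): 90% × 73% × 54% = 35.478% of Stonebridge Mining NL.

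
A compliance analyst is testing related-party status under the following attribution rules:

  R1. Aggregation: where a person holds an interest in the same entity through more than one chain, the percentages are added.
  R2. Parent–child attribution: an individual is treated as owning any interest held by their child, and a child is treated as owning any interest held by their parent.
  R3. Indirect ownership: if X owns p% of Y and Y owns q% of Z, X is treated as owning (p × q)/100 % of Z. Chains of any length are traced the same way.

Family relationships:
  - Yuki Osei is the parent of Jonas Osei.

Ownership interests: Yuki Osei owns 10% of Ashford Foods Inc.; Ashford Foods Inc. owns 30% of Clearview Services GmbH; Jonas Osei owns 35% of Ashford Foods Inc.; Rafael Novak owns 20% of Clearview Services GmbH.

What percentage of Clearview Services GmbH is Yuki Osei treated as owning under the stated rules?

By parent–child attribution (R2), Yuki Osei is treated as also owning Jonas Osei's interest in Ashford Foods Inc, giving 10% + 35% = 45%.
Chain via Ashford Foods Inc. (R3): 45% × 30% = 13.5% of Clearview Services GmbH.

13.5%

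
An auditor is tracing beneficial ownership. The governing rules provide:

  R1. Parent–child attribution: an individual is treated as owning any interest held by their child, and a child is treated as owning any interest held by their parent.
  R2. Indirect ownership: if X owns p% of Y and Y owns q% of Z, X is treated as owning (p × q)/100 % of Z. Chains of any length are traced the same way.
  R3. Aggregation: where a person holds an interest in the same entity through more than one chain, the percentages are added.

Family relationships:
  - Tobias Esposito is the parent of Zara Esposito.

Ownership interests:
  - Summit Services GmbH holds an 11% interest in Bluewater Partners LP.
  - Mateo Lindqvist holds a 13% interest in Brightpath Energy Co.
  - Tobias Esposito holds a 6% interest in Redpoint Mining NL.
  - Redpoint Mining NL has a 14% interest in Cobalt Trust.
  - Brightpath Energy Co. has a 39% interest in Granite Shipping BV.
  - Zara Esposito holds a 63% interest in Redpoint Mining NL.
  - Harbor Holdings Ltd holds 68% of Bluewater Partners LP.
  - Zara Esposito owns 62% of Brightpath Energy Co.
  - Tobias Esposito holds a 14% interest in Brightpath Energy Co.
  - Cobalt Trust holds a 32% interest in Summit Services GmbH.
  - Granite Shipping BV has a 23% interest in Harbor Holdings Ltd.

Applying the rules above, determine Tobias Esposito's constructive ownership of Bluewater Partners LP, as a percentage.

4.975728%

By parent–child attribution (R1), Tobias Esposito is treated as also owning Zara Esposito's interest in Redpoint Mining NL, giving 6% + 63% = 69%.
By parent–child attribution (R1), Tobias Esposito is treated as also owning Zara Esposito's interest in Brightpath Energy Co, giving 14% + 62% = 76%.
Chain via Redpoint Mining NL → Cobalt Trust → Summit Services GmbH (R2): 69% × 14% × 32% × 11% = 0.340032% of Bluewater Partners LP.
Chain via Brightpath Energy Co. → Granite Shipping BV → Harbor Holdings Ltd (R2): 76% × 39% × 23% × 68% = 4.635696% of Bluewater Partners LP.
Aggregating (R3): 0.340032% + 4.635696% = 4.975728%.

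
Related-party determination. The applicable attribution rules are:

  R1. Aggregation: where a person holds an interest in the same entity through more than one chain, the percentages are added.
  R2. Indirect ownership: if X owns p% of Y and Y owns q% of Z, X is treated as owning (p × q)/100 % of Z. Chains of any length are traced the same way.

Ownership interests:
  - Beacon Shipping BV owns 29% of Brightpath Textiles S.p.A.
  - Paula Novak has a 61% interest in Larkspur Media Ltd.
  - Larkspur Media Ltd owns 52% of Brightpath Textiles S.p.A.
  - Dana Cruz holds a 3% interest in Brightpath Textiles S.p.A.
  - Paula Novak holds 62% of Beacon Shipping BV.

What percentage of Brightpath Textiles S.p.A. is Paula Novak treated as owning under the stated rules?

49.7%

Chain via Beacon Shipping BV (R2): 62% × 29% = 17.98% of Brightpath Textiles S.p.A.
Chain via Larkspur Media Ltd (R2): 61% × 52% = 31.72% of Brightpath Textiles S.p.A.
Aggregating (R1): 17.98% + 31.72% = 49.7%.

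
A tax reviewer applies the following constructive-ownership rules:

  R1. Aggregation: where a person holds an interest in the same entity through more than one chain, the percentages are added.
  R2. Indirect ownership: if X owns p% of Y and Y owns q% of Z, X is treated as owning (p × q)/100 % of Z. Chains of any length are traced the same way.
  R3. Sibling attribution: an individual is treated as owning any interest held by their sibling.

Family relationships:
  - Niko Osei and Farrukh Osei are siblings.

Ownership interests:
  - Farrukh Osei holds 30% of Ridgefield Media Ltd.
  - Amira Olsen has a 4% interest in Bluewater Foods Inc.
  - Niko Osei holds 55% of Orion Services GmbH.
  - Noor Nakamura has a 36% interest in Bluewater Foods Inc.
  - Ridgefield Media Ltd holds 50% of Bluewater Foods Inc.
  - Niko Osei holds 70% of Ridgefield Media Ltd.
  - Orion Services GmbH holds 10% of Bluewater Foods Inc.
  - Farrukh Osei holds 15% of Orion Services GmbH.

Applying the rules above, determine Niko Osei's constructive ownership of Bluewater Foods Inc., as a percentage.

57%

By sibling attribution (R3), Niko Osei is treated as also owning Farrukh Osei's interest in Orion Services GmbH, giving 55% + 15% = 70%.
By sibling attribution (R3), Niko Osei is treated as also owning Farrukh Osei's interest in Ridgefield Media Ltd, giving 70% + 30% = 100%.
Chain via Orion Services GmbH (R2): 70% × 10% = 7% of Bluewater Foods Inc.
Chain via Ridgefield Media Ltd (R2): 100% × 50% = 50% of Bluewater Foods Inc.
Aggregating (R1): 7% + 50% = 57%.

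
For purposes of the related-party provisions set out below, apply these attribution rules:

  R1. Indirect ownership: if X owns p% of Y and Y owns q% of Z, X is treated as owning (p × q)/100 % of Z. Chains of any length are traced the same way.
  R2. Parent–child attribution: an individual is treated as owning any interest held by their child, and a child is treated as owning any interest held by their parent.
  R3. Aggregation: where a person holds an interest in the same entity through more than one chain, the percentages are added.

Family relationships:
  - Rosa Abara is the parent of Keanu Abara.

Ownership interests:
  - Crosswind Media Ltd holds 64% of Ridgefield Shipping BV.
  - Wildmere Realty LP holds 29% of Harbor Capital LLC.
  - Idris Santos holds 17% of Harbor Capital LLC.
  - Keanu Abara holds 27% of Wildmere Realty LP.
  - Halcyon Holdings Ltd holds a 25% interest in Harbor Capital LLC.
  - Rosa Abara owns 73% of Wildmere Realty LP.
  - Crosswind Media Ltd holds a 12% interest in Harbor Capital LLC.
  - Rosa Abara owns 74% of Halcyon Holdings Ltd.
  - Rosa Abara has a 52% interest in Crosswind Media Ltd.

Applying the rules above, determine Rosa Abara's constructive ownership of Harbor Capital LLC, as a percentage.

By parent–child attribution (R2), Rosa Abara is treated as also owning Keanu Abara's interest in Wildmere Realty LP, giving 73% + 27% = 100%.
Chain via Halcyon Holdings Ltd (R1): 74% × 25% = 18.5% of Harbor Capital LLC.
Chain via Wildmere Realty LP (R1): 100% × 29% = 29% of Harbor Capital LLC.
Chain via Crosswind Media Ltd (R1): 52% × 12% = 6.24% of Harbor Capital LLC.
Aggregating (R3): 18.5% + 29% + 6.24% = 53.74%.

53.74%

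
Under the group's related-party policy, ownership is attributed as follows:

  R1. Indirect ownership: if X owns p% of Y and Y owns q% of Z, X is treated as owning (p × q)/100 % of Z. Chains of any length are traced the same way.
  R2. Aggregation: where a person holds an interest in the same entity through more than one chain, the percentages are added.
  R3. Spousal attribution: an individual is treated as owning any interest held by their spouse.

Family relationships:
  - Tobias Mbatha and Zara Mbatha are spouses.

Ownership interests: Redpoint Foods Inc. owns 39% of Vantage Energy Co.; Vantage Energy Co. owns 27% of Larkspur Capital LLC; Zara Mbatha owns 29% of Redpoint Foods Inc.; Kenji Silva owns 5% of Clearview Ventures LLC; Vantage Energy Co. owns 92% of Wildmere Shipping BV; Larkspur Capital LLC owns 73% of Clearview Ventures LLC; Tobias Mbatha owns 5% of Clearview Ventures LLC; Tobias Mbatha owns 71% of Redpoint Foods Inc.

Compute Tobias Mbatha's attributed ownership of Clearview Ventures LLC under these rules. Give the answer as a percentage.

By spousal attribution (R3), Tobias Mbatha is treated as also owning Zara Mbatha's interest in Redpoint Foods Inc, giving 71% + 29% = 100%.
Chain via Redpoint Foods Inc. → Vantage Energy Co. → Larkspur Capital LLC (R1): 100% × 39% × 27% × 73% = 7.6869% of Clearview Ventures LLC.
Direct interest in Clearview Ventures LLC: 5%.
Aggregating (R2): 7.6869% + 5% = 12.6869%.

12.6869%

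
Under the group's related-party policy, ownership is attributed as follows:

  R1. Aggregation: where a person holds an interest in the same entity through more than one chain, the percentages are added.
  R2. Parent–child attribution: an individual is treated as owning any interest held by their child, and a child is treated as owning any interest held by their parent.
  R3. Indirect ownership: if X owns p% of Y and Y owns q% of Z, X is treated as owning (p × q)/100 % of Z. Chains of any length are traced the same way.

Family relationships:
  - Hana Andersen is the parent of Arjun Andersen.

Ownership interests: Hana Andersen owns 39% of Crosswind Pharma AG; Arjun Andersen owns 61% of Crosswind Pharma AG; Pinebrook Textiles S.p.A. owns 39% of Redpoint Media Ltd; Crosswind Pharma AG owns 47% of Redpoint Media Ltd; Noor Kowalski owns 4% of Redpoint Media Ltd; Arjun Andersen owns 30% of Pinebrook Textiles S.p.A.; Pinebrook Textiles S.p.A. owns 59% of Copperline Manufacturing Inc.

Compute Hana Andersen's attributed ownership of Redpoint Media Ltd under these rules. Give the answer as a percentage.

58.7%

By parent–child attribution (R2), Hana Andersen is treated as also owning Arjun Andersen's interest in Crosswind Pharma AG, giving 39% + 61% = 100%.
By parent–child attribution (R2), Hana Andersen is treated as owning Arjun Andersen's 30% interest in Pinebrook Textiles S.p.A.
Chain via Crosswind Pharma AG (R3): 100% × 47% = 47% of Redpoint Media Ltd.
Chain via Pinebrook Textiles S.p.A. (R3): 30% × 39% = 11.7% of Redpoint Media Ltd.
Aggregating (R1): 47% + 11.7% = 58.7%.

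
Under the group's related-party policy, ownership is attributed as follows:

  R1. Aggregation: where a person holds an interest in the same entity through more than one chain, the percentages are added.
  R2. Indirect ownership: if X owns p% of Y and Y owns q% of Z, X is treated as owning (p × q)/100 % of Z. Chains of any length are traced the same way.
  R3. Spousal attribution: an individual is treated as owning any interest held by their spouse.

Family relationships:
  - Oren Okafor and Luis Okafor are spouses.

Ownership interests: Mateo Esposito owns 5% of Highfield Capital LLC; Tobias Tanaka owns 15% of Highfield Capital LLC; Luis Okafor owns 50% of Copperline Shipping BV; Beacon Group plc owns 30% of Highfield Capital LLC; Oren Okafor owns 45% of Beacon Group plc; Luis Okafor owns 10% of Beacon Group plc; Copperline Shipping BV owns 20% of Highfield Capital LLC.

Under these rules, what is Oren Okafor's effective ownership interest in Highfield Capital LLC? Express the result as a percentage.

By spousal attribution (R3), Oren Okafor is treated as also owning Luis Okafor's interest in Beacon Group plc, giving 45% + 10% = 55%.
By spousal attribution (R3), Oren Okafor is treated as owning Luis Okafor's 50% interest in Copperline Shipping BV.
Chain via Beacon Group plc (R2): 55% × 30% = 16.5% of Highfield Capital LLC.
Chain via Copperline Shipping BV (R2): 50% × 20% = 10% of Highfield Capital LLC.
Aggregating (R1): 16.5% + 10% = 26.5%.

26.5%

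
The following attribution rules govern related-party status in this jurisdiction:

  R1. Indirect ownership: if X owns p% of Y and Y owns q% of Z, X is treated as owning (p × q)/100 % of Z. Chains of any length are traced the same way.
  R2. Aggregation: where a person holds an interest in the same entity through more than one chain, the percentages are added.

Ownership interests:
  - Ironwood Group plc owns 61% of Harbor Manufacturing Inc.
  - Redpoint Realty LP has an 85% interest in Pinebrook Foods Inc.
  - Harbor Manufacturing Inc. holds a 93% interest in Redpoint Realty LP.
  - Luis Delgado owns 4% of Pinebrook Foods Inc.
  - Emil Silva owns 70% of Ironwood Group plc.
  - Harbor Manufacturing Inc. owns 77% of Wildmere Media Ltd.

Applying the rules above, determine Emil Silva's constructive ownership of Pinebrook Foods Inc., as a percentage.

33.75435%

Chain via Ironwood Group plc → Harbor Manufacturing Inc. → Redpoint Realty LP (R1): 70% × 61% × 93% × 85% = 33.75435% of Pinebrook Foods Inc.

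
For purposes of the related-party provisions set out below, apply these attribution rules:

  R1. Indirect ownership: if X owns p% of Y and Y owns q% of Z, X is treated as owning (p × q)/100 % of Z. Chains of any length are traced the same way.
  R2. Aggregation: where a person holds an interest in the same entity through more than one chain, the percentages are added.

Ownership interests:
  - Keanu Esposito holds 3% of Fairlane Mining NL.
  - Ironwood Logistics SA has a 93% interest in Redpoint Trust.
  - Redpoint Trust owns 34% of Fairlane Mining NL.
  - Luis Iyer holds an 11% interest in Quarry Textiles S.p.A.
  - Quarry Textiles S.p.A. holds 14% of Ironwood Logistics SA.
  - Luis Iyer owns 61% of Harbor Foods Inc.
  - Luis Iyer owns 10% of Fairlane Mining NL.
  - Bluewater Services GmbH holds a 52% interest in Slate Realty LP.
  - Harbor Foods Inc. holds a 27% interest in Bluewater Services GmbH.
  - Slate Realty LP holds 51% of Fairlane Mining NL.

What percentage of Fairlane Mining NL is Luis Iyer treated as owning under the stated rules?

Chain via Harbor Foods Inc. → Bluewater Services GmbH → Slate Realty LP (R1): 61% × 27% × 52% × 51% = 4.367844% of Fairlane Mining NL.
Chain via Quarry Textiles S.p.A. → Ironwood Logistics SA → Redpoint Trust (R1): 11% × 14% × 93% × 34% = 0.486948% of Fairlane Mining NL.
Direct interest in Fairlane Mining NL: 10%.
Aggregating (R2): 4.367844% + 0.486948% + 10% = 14.854792%.

14.854792%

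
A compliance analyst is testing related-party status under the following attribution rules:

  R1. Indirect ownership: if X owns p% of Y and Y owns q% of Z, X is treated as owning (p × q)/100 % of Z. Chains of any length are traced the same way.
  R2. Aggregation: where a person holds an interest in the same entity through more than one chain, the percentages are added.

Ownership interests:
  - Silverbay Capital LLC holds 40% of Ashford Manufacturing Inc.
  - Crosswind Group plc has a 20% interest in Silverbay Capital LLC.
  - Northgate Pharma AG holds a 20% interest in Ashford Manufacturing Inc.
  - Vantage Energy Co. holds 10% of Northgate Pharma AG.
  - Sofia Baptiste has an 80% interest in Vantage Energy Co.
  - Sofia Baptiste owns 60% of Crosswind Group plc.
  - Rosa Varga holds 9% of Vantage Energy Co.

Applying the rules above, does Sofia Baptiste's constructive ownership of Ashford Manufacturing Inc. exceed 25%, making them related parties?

No

Chain via Vantage Energy Co. → Northgate Pharma AG (R1): 80% × 10% × 20% = 1.6% of Ashford Manufacturing Inc.
Chain via Crosswind Group plc → Silverbay Capital LLC (R1): 60% × 20% × 40% = 4.8% of Ashford Manufacturing Inc.
Aggregating (R2): 1.6% + 4.8% = 6.4%.
6.4% does not exceed the 25% threshold, so Sofia is not a related party to Ashford Manufacturing Inc.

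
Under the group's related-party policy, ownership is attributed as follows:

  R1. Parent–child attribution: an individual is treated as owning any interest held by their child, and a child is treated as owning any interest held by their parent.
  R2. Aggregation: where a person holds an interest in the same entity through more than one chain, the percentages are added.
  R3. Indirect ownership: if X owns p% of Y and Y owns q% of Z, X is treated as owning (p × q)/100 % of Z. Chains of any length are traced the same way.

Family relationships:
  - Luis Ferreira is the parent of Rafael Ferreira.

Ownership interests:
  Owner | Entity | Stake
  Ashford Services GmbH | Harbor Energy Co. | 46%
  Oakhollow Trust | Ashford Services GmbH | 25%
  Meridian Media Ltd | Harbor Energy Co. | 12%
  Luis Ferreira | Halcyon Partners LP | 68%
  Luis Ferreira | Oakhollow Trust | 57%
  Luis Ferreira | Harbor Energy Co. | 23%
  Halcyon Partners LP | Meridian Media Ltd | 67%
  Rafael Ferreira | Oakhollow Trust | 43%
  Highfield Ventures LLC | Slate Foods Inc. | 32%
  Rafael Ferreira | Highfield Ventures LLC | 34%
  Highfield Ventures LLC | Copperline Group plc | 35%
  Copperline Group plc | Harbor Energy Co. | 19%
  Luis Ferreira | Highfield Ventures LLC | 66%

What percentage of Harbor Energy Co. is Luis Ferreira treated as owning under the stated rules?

By parent–child attribution (R1), Luis Ferreira is treated as also owning Rafael Ferreira's interest in Highfield Ventures LLC, giving 66% + 34% = 100%.
By parent–child attribution (R1), Luis Ferreira is treated as also owning Rafael Ferreira's interest in Oakhollow Trust, giving 57% + 43% = 100%.
Chain via Halcyon Partners LP → Meridian Media Ltd (R3): 68% × 67% × 12% = 5.4672% of Harbor Energy Co.
Chain via Highfield Ventures LLC → Copperline Group plc (R3): 100% × 35% × 19% = 6.65% of Harbor Energy Co.
Chain via Oakhollow Trust → Ashford Services GmbH (R3): 100% × 25% × 46% = 11.5% of Harbor Energy Co.
Direct interest in Harbor Energy Co: 23%.
Aggregating (R2): 5.4672% + 6.65% + 11.5% + 23% = 46.6172%.

46.6172%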